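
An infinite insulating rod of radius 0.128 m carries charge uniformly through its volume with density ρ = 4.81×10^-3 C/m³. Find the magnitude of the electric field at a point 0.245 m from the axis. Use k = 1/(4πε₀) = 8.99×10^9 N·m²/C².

Choose a coaxial cylinder of radius r = 0.245 m (arbitrary length L) as the Gaussian surface (r > 0.128 m, full cross-section enclosed).
λ_enc = ρ·πR² = (4.81×10^-3)π(0.128)² = 2.476e-4 C/m.
Applying ∮E·dA = Q_enc/ε₀ with the end caps contributing no flux:
E = 2k|λ_enc|/r = 2(8.99×10^9)(2.476e-4)/(0.245) = 1.82e7 N/C.

|E| ≈ 1.82×10^7 N/C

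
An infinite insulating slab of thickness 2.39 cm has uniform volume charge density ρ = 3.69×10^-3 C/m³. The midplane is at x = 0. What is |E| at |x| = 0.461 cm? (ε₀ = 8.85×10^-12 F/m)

E ≈ 1.92×10^6 V/m

By symmetry E is perpendicular to the slab. A Gaussian pillbox from −0.461 cm to +0.461 cm (face area A) lies entirely within the slab.
Q_enc = ρ·(2x)·A and flux = 2EA, so 2EA = 2ρxA/ε₀ ⇒ E = |ρ|x/ε₀.
E = (3.69×10^-3)(0.00461)/(8.85×10^-12) = 1.92×10^6 N/C.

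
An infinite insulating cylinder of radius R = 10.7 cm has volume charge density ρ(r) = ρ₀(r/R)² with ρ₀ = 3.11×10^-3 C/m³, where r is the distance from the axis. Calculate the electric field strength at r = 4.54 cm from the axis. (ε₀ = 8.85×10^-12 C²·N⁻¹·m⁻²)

Coaxial Gaussian cylinder, radius r = 4.54 cm, length L (r < R).
λ_enc = ∫₀^r ρ(r')·2πr' dr' = (2πρ₀/R²)·r^4/4 = 1.813×10^-6 C/m.
Gauss's law: E·2πrL = λ_enc L/ε₀.
E = |λ_enc|/(2πε₀r) = (1.813e-6)/(2π·8.85×10^-12·0.0454) = 7.18×10^5 N/C.

|E| = 7.18e5 V/m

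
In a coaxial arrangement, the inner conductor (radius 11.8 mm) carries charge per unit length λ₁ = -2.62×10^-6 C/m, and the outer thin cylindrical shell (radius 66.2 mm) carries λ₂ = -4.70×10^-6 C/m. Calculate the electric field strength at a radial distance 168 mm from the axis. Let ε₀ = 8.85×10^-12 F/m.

By cylindrical symmetry E is radial; use a coaxial Gaussian cylinder of radius 168 mm and length L (r > 66.2 mm, enclosing both).
λ_enc = λ₁ + λ₂ = (-2.62e-6) + (-4.70×10^-6) = -7.32×10^-6 C/m.
By Gauss's law (flux through the curved wall only), E·2πrL = λ_enc L/ε₀.
E = |λ_enc|/(2πε₀r) = (7.32e-6)/(2π·8.85×10^-12·0.168) = 7.84e5 N/C.

|E| = 7.84×10^5 N/C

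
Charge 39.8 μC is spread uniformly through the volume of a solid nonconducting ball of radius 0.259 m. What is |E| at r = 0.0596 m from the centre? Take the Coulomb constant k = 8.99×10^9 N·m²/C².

By spherical symmetry E is radial; choose a Gaussian sphere of radius r = 0.0596 m (r < R).
Only the charge within r is enclosed: Q_enc = Q·(r/R)³ = (39.8 μC)·(0.0596 m/0.259 m)³ = 4.85e-7 C.
By Gauss's law, ∮E·dA = E·4πr² = Q_enc/ε₀.
E = k|Q_enc|/r² = (8.99×10^9)(4.85×10^-7)/(0.0596)² = 1.23×10^6 N/C.

E = 1.23e6 N/C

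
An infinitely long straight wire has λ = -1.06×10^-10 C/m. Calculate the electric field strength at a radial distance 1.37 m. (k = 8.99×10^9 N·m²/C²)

|E| ≈ 1.39 V/m

By cylindrical symmetry E is radial; use a coaxial Gaussian cylinder of radius 1.37 m and length L.
Q_enc = λL, so λ_enc = -1.06e-10 C/m.
By Gauss's law (flux through the curved wall only), E·2πrL = λ_enc L/ε₀.
E = 2k|λ_enc|/r = 2(8.99×10^9)(1.06×10^-10)/(1.37) = 1.39 N/C.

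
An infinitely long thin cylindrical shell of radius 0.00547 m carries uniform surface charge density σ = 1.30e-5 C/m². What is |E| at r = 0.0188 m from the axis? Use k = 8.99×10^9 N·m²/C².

E ≈ 4.27e5 N/C

Choose a coaxial cylinder of radius r = 0.0188 m (arbitrary length L) as the Gaussian surface (r > 0.00547 m).
The whole shell is enclosed: λ_enc = σ·2πR = (1.30e-5)·2π·(0.00547) = 4.468×10^-7 C/m.
Applying ∮E·dA = Q_enc/ε₀ with the end caps contributing no flux:
E = 2k|λ_enc|/r = 2(8.99×10^9)(4.468×10^-7)/(0.0188) = 4.27×10^5 N/C.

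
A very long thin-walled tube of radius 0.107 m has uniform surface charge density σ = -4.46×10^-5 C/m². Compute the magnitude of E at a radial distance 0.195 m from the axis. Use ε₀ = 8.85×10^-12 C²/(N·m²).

E ≈ 2.77e6 N/C

Choose a coaxial cylinder of radius r = 0.195 m (arbitrary length L) as the Gaussian surface (r > 0.107 m).
The whole shell is enclosed: λ_enc = σ·2πR = (-4.46×10^-5)·2π·(0.107) = -2.998×10^-5 C/m.
By Gauss's law (flux through the curved wall only), E·2πrL = λ_enc L/ε₀.
E = |λ_enc|/(2πε₀r) = (2.998×10^-5)/(2π·8.85×10^-12·0.195) = 2.77e6 N/C.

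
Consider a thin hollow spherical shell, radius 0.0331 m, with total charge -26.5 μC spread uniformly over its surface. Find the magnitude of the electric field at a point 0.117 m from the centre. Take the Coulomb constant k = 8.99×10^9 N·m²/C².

1.74×10^7 V/m

Take a concentric spherical Gaussian surface of radius r = 0.117 m (r > 0.0331 m).
The entire shell is enclosed: Q_enc = -2.65e-5 C.
By Gauss's law, ∮E·dA = E·4πr² = Q_enc/ε₀.
E = k|Q_enc|/r² = (8.99×10^9)(2.65×10^-5)/(0.117)² = 1.74e7 N/C.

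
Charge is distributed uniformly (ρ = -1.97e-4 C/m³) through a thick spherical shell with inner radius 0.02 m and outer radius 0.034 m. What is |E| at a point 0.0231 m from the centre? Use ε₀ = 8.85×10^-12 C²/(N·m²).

|E| = 6.02×10^4 V/m

By spherical symmetry E is radial; choose a Gaussian sphere of radius r = 0.0231 m (within the shell material, 0.02 m < r < 0.034 m).
Enclosed charge is the volume from a to r: Q_enc = (4π/3)ρ(r³ − a³) = -3.57e-9 C.
Gauss's law: E·4πr² = Q_enc/ε₀.
E = |Q_enc|/(4πε₀r²) = (3.57e-9)/(4π·8.85×10^-12·(0.0231)²) = 6.02×10^4 N/C.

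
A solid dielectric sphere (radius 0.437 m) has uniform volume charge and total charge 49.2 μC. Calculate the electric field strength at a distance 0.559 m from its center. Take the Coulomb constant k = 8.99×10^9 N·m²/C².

E ≈ 1.42e6 N/C

By spherical symmetry E is radial; choose a Gaussian sphere of radius r = 0.559 m (r > R, so the entire charge is enclosed).
Q_enc = 49.2 μC = 4.92×10^-5 C.
By Gauss's law, ∮E·dA = E·4πr² = Q_enc/ε₀.
E = k|Q_enc|/r² = (8.99×10^9)(4.92e-5)/(0.559)² = 1.42×10^6 N/C.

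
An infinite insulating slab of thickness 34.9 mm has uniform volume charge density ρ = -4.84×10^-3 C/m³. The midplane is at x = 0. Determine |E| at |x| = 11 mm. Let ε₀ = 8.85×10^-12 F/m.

E ≈ 6.02×10^6 N/C

By symmetry E is perpendicular to the slab. A Gaussian pillbox from −11 mm to +11 mm (face area A) lies entirely within the slab.
Q_enc = ρ·(2x)·A and flux = 2EA, so 2EA = 2ρxA/ε₀ ⇒ E = |ρ|x/ε₀.
E = (4.84×10^-3)(0.011)/(8.85×10^-12) = 6.02×10^6 N/C.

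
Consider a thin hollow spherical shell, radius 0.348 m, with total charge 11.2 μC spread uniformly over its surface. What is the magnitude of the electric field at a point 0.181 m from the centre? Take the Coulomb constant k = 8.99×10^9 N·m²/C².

Use a concentric Gaussian sphere at r = 0.181 m (inside the shell, r < 0.348 m).
All the charge is outside the Gaussian surface: Q_enc = 0, hence E = 0 everywhere inside the shell.

E = 0 (no enclosed charge)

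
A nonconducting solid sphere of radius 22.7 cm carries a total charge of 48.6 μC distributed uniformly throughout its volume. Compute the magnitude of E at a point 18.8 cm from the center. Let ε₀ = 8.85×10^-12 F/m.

7.02×10^6 N/C

Take a concentric spherical Gaussian surface of radius r = 18.8 cm (r < R).
For a uniform sphere the enclosed fraction is (r/R)³, so Q_enc = (48.6 μC)(0.188/0.227)³ = 2.761e-5 C.
Gauss's law: E·4πr² = Q_enc/ε₀.
E = |Q_enc|/(4πε₀r²) = (2.761e-5)/(4π·8.85×10^-12·(0.188)²) = 7.02e6 N/C.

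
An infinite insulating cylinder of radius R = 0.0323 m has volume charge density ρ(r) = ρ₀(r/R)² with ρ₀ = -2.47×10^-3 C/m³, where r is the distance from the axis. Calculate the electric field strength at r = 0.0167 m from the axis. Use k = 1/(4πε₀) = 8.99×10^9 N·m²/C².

By cylindrical symmetry E is radial; use a coaxial Gaussian cylinder of radius 0.0167 m and length L (r < R).
λ_enc = ∫₀^r ρ(r')·2πr' dr' = (2πρ₀/R²)·r^4/4 = -2.893×10^-7 C/m.
Since E is radial and uniform over the curved surface, Φ = E·2πrL = Q_enc/ε₀ = λ_enc L/ε₀.
E = 2k|λ_enc|/r = 2(8.99×10^9)(2.893×10^-7)/(0.0167) = 3.11×10^5 N/C.

E = 3.11×10^5 V/m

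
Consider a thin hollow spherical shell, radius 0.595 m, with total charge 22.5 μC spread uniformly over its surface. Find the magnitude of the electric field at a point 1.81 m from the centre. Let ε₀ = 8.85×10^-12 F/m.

By spherical symmetry E is radial; choose a Gaussian sphere of radius r = 1.81 m (r > 0.595 m).
The entire shell is enclosed: Q_enc = 2.25×10^-5 C.
Applying ∮E·dA = Q_enc/ε₀ with Φ = E(4πr²):
E = |Q_enc|/(4πε₀r²) = (2.25e-5)/(4π·8.85×10^-12·(1.81)²) = 6.18×10^4 N/C.

E = 6.18×10^4 N/C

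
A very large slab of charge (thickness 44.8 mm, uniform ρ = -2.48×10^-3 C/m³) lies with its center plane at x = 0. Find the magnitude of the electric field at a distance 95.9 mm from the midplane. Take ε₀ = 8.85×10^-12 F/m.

|E| ≈ 6.28e6 N/C

The point |x| = 95.9 mm lies outside the slab (half-thickness 0.0224 m). A symmetric pillbox spanning the full slab encloses Q_enc = ρ·d·A.
Flux = 2EA ⇒ E = |ρ|d/(2ε₀), independent of distance outside.
E = (2.48×10^-3)(0.0448)/(2·8.85×10^-12) = 6.28×10^6 N/C.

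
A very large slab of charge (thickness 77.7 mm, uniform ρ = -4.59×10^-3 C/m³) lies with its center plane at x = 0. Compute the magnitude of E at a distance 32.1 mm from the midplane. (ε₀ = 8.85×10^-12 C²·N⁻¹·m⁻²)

By symmetry E is perpendicular to the slab. A Gaussian pillbox from −32.1 mm to +32.1 mm (face area A) lies entirely within the slab.
Q_enc = ρ·(2x)·A and flux = 2EA, so 2EA = 2ρxA/ε₀ ⇒ E = |ρ|x/ε₀.
E = (4.59×10^-3)(0.0321)/(8.85×10^-12) = 1.66e7 N/C.

|E| = 1.66e7 N/C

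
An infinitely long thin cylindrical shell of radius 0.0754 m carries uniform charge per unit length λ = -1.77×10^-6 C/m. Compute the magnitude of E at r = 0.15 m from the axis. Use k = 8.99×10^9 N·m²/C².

Choose a coaxial cylinder of radius r = 0.15 m (arbitrary length L) as the Gaussian surface (r > 0.0754 m).
The full line charge is enclosed: λ_enc = -1.77e-6 C/m.
By Gauss's law (flux through the curved wall only), E·2πrL = λ_enc L/ε₀.
E = 2k|λ_enc|/r = 2(8.99×10^9)(1.77×10^-6)/(0.15) = 2.12×10^5 N/C.

|E| ≈ 2.12e5 N/C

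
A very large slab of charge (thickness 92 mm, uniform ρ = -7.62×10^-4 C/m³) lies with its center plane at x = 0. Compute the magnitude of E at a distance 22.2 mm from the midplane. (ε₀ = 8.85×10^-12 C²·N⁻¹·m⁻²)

By symmetry E is perpendicular to the slab. A Gaussian pillbox from −22.2 mm to +22.2 mm (face area A) lies entirely within the slab.
Q_enc = ρ·(2x)·A and flux = 2EA, so 2EA = 2ρxA/ε₀ ⇒ E = |ρ|x/ε₀.
E = (7.62×10^-4)(0.0222)/(8.85×10^-12) = 1.91×10^6 N/C.

|E| = 1.91×10^6 N/C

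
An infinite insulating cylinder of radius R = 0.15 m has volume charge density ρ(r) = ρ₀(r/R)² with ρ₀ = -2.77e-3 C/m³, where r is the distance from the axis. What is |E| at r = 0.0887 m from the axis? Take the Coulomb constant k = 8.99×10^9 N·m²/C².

|E| ≈ 2.43×10^6 V/m

Choose a coaxial cylinder of radius r = 0.0887 m (arbitrary length L) as the Gaussian surface (r < R).
Integrating ρ over the cross-section to radius r: λ_enc = (2πρ₀/R²) ∫₀^r r'^3 dr' = 2πρ₀ r^4/(4·R²) = -1.197×10^-5 C/m.
Applying ∮E·dA = Q_enc/ε₀ with the end caps contributing no flux:
E = 2k|λ_enc|/r = 2(8.99×10^9)(1.197×10^-5)/(0.0887) = 2.43e6 N/C.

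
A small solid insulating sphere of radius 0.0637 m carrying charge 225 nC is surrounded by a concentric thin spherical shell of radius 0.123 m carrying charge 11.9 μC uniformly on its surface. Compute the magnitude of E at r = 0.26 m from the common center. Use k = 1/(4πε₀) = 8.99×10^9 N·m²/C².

|E| ≈ 1.61e6 N/C

Take a concentric spherical Gaussian surface of radius r = 0.26 m (r > 0.123 m, enclosing both).
Q_enc = (225 nC) + (11.9 μC) = 1.212×10^-5 C.
Since E is radial and uniform over the Gaussian sphere, Φ = E·4πr² = Q_enc/ε₀.
E = k|Q_enc|/r² = (8.99×10^9)(1.212e-5)/(0.26)² = 1.61×10^6 N/C.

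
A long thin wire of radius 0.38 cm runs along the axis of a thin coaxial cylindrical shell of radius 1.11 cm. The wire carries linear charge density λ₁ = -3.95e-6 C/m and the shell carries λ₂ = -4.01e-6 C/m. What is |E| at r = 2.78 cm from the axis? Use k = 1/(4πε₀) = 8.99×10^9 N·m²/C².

Choose a coaxial cylinder of radius r = 2.78 cm (arbitrary length L) as the Gaussian surface (r > 1.11 cm, enclosing both).
λ_enc = λ₁ + λ₂ = (-3.95×10^-6) + (-4.01×10^-6) = -7.96e-6 C/m.
Gauss's law: E·2πrL = λ_enc L/ε₀.
E = 2k|λ_enc|/r = 2(8.99×10^9)(7.96×10^-6)/(0.0278) = 5.15×10^6 N/C.

|E| ≈ 5.15e6 V/m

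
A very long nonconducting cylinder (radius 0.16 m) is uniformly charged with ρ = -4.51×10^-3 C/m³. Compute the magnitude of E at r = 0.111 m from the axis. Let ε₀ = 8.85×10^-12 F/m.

Coaxial Gaussian cylinder, radius r = 0.111 m, length L (r < R).
Charge inside radius r per length L is ρ·πr²·L, so λ_enc = ρπr² = -1.746e-4 C/m.
Since E is radial and uniform over the curved surface, Φ = E·2πrL = Q_enc/ε₀ = λ_enc L/ε₀.
E = |λ_enc|/(2πε₀r) = (1.746×10^-4)/(2π·8.85×10^-12·0.111) = 2.83×10^7 N/C.

E = 2.83e7 N/C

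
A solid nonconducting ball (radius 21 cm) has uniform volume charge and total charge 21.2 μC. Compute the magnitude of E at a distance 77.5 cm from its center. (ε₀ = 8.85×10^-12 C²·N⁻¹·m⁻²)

By spherical symmetry E is radial; choose a Gaussian sphere of radius r = 77.5 cm (r > R, so the entire charge is enclosed).
Q_enc = 21.2 μC = 2.12e-5 C.
Since E is radial and uniform over the Gaussian sphere, Φ = E·4πr² = Q_enc/ε₀.
E = |Q_enc|/(4πε₀r²) = (2.12×10^-5)/(4π·8.85×10^-12·(0.775)²) = 3.17×10^5 N/C.

E ≈ 3.17×10^5 N/C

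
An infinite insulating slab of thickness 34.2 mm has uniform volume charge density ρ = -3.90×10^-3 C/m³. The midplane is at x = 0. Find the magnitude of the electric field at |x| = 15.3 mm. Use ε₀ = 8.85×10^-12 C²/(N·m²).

|E| = 6.74×10^6 N/C

By symmetry E is perpendicular to the slab. A Gaussian pillbox from −15.3 mm to +15.3 mm (face area A) lies entirely within the slab.
Q_enc = ρ·(2x)·A and flux = 2EA, so 2EA = 2ρxA/ε₀ ⇒ E = |ρ|x/ε₀.
E = (3.90×10^-3)(0.0153)/(8.85×10^-12) = 6.74×10^6 N/C.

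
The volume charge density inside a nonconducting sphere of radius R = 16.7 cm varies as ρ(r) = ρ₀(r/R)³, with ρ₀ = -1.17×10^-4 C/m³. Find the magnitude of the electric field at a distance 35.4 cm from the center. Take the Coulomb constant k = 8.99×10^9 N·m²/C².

Symmetry ⇒ E = E(r) r̂. Gaussian sphere of radius r = 35.4 cm (r > R, all charge enclosed).
Q_enc = 4π ∫₀^R ρ₀(r'/R)^3 r'² dr' = 4πρ₀R³/6 = -1.141e-6 C.
Gauss's law: E·4πr² = Q_enc/ε₀.
E = k|Q_enc|/r² = (8.99×10^9)(1.141e-6)/(0.354)² = 8.19e4 N/C.

E ≈ 8.19e4 N/C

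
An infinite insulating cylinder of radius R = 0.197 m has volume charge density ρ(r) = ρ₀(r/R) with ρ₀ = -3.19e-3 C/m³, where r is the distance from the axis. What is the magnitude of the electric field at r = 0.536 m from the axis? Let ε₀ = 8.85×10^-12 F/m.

Coaxial Gaussian cylinder, radius r = 0.536 m, length L (r > R, full charge per length enclosed).
λ_enc = 2π ∫₀^R ρ₀(r'/R)^1 r' dr' = 2πρ₀R²/3 = -2.593e-4 C/m.
Applying ∮E·dA = Q_enc/ε₀ with the end caps contributing no flux:
E = |λ_enc|/(2πε₀r) = (2.593×10^-4)/(2π·8.85×10^-12·0.536) = 8.70×10^6 N/C.

E ≈ 8.70×10^6 N/C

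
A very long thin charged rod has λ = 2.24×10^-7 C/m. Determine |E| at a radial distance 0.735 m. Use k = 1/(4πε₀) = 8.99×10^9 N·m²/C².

|E| ≈ 5.48×10^3 V/m

Choose a coaxial cylinder of radius r = 0.735 m (arbitrary length L) as the Gaussian surface.
Q_enc = λL, so λ_enc = 2.24×10^-7 C/m.
Applying ∮E·dA = Q_enc/ε₀ with the end caps contributing no flux:
E = 2k|λ_enc|/r = 2(8.99×10^9)(2.24×10^-7)/(0.735) = 5.48×10^3 N/C.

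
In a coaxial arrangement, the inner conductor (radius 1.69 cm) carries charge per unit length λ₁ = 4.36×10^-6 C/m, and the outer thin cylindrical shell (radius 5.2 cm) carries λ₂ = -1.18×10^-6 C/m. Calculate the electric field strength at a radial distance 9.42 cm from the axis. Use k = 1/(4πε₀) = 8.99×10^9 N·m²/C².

Choose a coaxial cylinder of radius r = 9.42 cm (arbitrary length L) as the Gaussian surface (r > 5.2 cm, enclosing both).
λ_enc = λ₁ + λ₂ = (4.36×10^-6) + (-1.18e-6) = 3.18×10^-6 C/m.
Since E is radial and uniform over the curved surface, Φ = E·2πrL = Q_enc/ε₀ = λ_enc L/ε₀.
E = 2k|λ_enc|/r = 2(8.99×10^9)(3.18×10^-6)/(0.0942) = 6.07×10^5 N/C.

E ≈ 6.07×10^5 N/C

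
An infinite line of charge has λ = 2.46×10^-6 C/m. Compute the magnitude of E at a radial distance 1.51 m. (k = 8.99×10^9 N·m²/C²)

Coaxial Gaussian cylinder, radius r = 1.51 m, length L.
Q_enc = λL, so λ_enc = 2.46×10^-6 C/m.
By Gauss's law (flux through the curved wall only), E·2πrL = λ_enc L/ε₀.
E = 2k|λ_enc|/r = 2(8.99×10^9)(2.46e-6)/(1.51) = 2.93×10^4 N/C.

E = 2.93×10^4 V/m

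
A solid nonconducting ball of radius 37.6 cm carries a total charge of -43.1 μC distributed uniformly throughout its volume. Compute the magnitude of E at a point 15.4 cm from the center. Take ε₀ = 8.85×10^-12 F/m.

|E| = 1.12e6 V/m

Use a concentric Gaussian sphere at r = 15.4 cm (r < R).
Only the charge within r is enclosed: Q_enc = Q·(r/R)³ = (-43.1 μC)·(15.4 cm/37.6 cm)³ = -2.961×10^-6 C.
Gauss's law: E·4πr² = Q_enc/ε₀.
E = |Q_enc|/(4πε₀r²) = (2.961e-6)/(4π·8.85×10^-12·(0.154)²) = 1.12e6 N/C.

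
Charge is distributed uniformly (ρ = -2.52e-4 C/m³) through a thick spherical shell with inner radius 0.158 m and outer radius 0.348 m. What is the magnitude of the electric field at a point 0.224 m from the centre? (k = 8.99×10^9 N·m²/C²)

Symmetry ⇒ E = E(r) r̂. Gaussian sphere of radius r = 0.224 m (within the shell material, 0.158 m < r < 0.348 m).
Enclosed charge is the volume from a to r: Q_enc = (4π/3)ρ(r³ − a³) = -7.701e-6 C.
Applying ∮E·dA = Q_enc/ε₀ with Φ = E(4πr²):
E = k|Q_enc|/r² = (8.99×10^9)(7.701×10^-6)/(0.224)² = 1.38×10^6 N/C.

E ≈ 1.38e6 N/C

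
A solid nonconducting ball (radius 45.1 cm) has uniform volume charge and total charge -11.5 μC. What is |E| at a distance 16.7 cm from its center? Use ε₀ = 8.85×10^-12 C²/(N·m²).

|E| ≈ 1.88×10^5 V/m

Use a concentric Gaussian sphere at r = 16.7 cm (r < R).
Only the charge within r is enclosed: Q_enc = Q·(r/R)³ = (-11.5 μC)·(16.7 cm/45.1 cm)³ = -5.839×10^-7 C.
Gauss's law: E·4πr² = Q_enc/ε₀.
E = |Q_enc|/(4πε₀r²) = (5.839×10^-7)/(4π·8.85×10^-12·(0.167)²) = 1.88×10^5 N/C.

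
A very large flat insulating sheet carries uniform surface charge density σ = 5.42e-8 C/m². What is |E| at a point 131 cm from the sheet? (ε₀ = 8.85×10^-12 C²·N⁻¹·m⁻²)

Choose a cylindrical pillbox piercing the sheet, end faces (area A) parallel to it.
Only the two end caps contribute flux: Φ = 2EA. With Q_enc = σA, Gauss's law gives E = |σ|/(2ε₀).
E = |σ|/(2ε₀) = (5.42e-8)/(2·8.85×10^-12) = 3.06e3 N/C.

|E| = 3.06×10^3 N/C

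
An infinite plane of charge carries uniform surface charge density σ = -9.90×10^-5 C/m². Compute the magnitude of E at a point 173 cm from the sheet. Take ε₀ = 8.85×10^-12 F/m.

E = 5.59e6 N/C

The symmetry is planar: E is normal to the sheet and the same magnitude on both sides. Take a pillbox straddling the sheet with end-cap area A.
Flux Φ = 2EA and Q_enc = σA, so 2EA = σA/ε₀ ⇒ E = |σ|/(2ε₀), independent of distance.
E = |σ|/(2ε₀) = (9.90×10^-5)/(2·8.85×10^-12) = 5.59×10^6 N/C.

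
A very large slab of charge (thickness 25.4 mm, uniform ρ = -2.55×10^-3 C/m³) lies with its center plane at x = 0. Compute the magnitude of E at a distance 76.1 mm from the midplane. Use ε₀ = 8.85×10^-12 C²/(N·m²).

The point |x| = 76.1 mm lies outside the slab (half-thickness 0.0127 m). A symmetric pillbox spanning the full slab encloses Q_enc = ρ·d·A.
Flux = 2EA ⇒ E = |ρ|d/(2ε₀), independent of distance outside.
E = (2.55×10^-3)(0.0254)/(2·8.85×10^-12) = 3.66×10^6 N/C.

|E| = 3.66e6 V/m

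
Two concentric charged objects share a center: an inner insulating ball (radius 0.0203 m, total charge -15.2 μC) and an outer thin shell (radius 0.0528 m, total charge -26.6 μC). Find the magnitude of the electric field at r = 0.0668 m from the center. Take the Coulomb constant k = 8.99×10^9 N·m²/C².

8.42×10^7 N/C

Use a concentric Gaussian sphere at r = 0.0668 m (r > 0.0528 m, enclosing both).
Q_enc = (-15.2 μC) + (-26.6 μC) = -4.18×10^-5 C.
By Gauss's law, ∮E·dA = E·4πr² = Q_enc/ε₀.
E = k|Q_enc|/r² = (8.99×10^9)(4.18e-5)/(0.0668)² = 8.42×10^7 N/C.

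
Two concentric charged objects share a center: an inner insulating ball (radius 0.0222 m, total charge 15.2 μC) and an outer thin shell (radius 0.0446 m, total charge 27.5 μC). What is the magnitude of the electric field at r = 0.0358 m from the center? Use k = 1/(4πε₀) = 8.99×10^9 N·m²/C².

|E| = 1.07×10^8 N/C

Symmetry ⇒ E = E(r) r̂. Gaussian sphere of radius r = 0.0358 m (between the bodies, 0.0222 m < r < 0.0446 m).
The shell at 0.0446 m lies outside the Gaussian surface, so Q_enc = 15.2 μC = 1.52×10^-5 C.
Applying ∮E·dA = Q_enc/ε₀ with Φ = E(4πr²):
E = k|Q_enc|/r² = (8.99×10^9)(1.52×10^-5)/(0.0358)² = 1.07×10^8 N/C.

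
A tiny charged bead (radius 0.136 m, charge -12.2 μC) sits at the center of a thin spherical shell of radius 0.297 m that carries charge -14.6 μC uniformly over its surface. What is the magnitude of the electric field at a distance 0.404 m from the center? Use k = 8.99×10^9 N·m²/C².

By spherical symmetry E is radial; choose a Gaussian sphere of radius r = 0.404 m (r > 0.297 m, enclosing both).
Q_enc = (-12.2 μC) + (-14.6 μC) = -2.68×10^-5 C.
Applying ∮E·dA = Q_enc/ε₀ with Φ = E(4πr²):
E = k|Q_enc|/r² = (8.99×10^9)(2.68e-5)/(0.404)² = 1.48e6 N/C.

1.48×10^6 N/C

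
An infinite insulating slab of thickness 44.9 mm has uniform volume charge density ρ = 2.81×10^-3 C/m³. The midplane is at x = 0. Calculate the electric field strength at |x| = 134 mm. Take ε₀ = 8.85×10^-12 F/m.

The point |x| = 134 mm lies outside the slab (half-thickness 0.02245 m). A symmetric pillbox spanning the full slab encloses Q_enc = ρ·d·A.
Flux = 2EA ⇒ E = |ρ|d/(2ε₀), independent of distance outside.
E = (2.81e-3)(0.0449)/(2·8.85×10^-12) = 7.13e6 N/C.

7.13e6 N/C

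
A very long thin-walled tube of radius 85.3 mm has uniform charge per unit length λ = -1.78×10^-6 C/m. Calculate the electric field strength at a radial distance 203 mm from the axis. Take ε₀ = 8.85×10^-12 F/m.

1.58×10^5 V/m

By cylindrical symmetry E is radial; use a coaxial Gaussian cylinder of radius 203 mm and length L (r > 85.3 mm).
The full line charge is enclosed: λ_enc = -1.78×10^-6 C/m.
Gauss's law: E·2πrL = λ_enc L/ε₀.
E = |λ_enc|/(2πε₀r) = (1.78×10^-6)/(2π·8.85×10^-12·0.203) = 1.58×10^5 N/C.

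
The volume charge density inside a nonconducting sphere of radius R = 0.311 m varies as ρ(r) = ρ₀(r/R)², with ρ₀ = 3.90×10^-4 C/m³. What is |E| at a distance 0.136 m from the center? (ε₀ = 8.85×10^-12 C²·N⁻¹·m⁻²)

|E| = 2.29e5 N/C

Use a concentric Gaussian sphere at r = 0.136 m (r < R).
Q_enc = ∫₀^r ρ(r')·4πr'² dr' = (4πρ₀/R²) ∫₀^r r'^4 dr' = 4πρ₀ r^5/(5·R²) = 4.715e-7 C.
Since E is radial and uniform over the Gaussian sphere, Φ = E·4πr² = Q_enc/ε₀.
E = |Q_enc|/(4πε₀r²) = (4.715×10^-7)/(4π·8.85×10^-12·(0.136)²) = 2.29×10^5 N/C.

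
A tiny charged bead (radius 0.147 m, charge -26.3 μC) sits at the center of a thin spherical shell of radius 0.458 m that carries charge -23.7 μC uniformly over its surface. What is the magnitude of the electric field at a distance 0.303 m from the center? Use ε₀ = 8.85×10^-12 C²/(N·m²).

2.58e6 V/m

By spherical symmetry E is radial; choose a Gaussian sphere of radius r = 0.303 m (between the bodies, 0.147 m < r < 0.458 m).
Only the inner charge is enclosed; the outer shell contributes nothing inside itself. Q_enc = -26.3 μC = -2.63×10^-5 C.
Applying ∮E·dA = Q_enc/ε₀ with Φ = E(4πr²):
E = |Q_enc|/(4πε₀r²) = (2.63×10^-5)/(4π·8.85×10^-12·(0.303)²) = 2.58×10^6 N/C.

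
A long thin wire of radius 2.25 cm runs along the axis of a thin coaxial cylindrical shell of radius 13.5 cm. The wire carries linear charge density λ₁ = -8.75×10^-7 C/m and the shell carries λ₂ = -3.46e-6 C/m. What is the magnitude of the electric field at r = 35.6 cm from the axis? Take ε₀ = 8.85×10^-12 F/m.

Coaxial Gaussian cylinder, radius r = 35.6 cm, length L (r > 13.5 cm, enclosing both).
λ_enc = λ₁ + λ₂ = (-8.75×10^-7) + (-3.46e-6) = -4.335e-6 C/m.
Since E is radial and uniform over the curved surface, Φ = E·2πrL = Q_enc/ε₀ = λ_enc L/ε₀.
E = |λ_enc|/(2πε₀r) = (4.335×10^-6)/(2π·8.85×10^-12·0.356) = 2.19×10^5 N/C.

2.19×10^5 N/C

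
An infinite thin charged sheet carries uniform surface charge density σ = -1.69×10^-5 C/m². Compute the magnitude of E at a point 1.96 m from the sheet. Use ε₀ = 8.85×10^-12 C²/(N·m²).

By planar symmetry E is perpendicular to the sheet and uniform; use a Gaussian pillbox with flat faces of area A on each side of the sheet.
Flux Φ = 2EA and Q_enc = σA, so 2EA = σA/ε₀ ⇒ E = |σ|/(2ε₀), independent of distance.
E = |σ|/(2ε₀) = (1.69×10^-5)/(2·8.85×10^-12) = 9.55×10^5 N/C.

|E| = 9.55×10^5 N/C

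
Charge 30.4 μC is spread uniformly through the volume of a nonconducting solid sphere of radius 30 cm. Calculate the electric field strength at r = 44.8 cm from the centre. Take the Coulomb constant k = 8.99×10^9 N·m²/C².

|E| = 1.36e6 N/C

Take a concentric spherical Gaussian surface of radius r = 44.8 cm (r > R, so the entire charge is enclosed).
Q_enc = 30.4 μC = 3.04e-5 C.
Applying ∮E·dA = Q_enc/ε₀ with Φ = E(4πr²):
E = k|Q_enc|/r² = (8.99×10^9)(3.04e-5)/(0.448)² = 1.36×10^6 N/C.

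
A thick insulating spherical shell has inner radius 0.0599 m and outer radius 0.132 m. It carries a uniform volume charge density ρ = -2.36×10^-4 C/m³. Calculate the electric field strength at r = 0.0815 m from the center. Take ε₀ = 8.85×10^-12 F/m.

E = 4.37×10^5 N/C

By spherical symmetry E is radial; choose a Gaussian sphere of radius r = 0.0815 m (within the shell material, 0.0599 m < r < 0.132 m).
Only the shell between 0.0599 m and r is enclosed: Q_enc = ρ·(4π/3)(r³ − a³) = (-2.36e-4)·(4π/3)·((0.0815)³ − (0.0599)³) = -3.227×10^-7 C.
By Gauss's law, ∮E·dA = E·4πr² = Q_enc/ε₀.
E = |Q_enc|/(4πε₀r²) = (3.227e-7)/(4π·8.85×10^-12·(0.0815)²) = 4.37×10^5 N/C.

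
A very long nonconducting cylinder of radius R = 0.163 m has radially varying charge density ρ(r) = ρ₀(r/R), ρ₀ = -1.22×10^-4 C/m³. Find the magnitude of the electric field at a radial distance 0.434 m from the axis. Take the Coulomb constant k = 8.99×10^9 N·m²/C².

E ≈ 2.81e5 N/C

Take a coaxial cylindrical Gaussian surface of radius r = 0.434 m and length L (r > R, full charge per length enclosed).
λ_enc = 2π ∫₀^R ρ₀(r'/R)^1 r' dr' = 2πρ₀R²/3 = -6.789×10^-6 C/m.
By Gauss's law (flux through the curved wall only), E·2πrL = λ_enc L/ε₀.
E = 2k|λ_enc|/r = 2(8.99×10^9)(6.789×10^-6)/(0.434) = 2.81×10^5 N/C.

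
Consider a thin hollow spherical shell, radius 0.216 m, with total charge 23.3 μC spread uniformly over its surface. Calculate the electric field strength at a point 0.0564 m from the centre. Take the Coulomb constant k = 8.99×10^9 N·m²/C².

Use a concentric Gaussian sphere at r = 0.0564 m (inside the shell, r < 0.216 m).
No charge lies within this surface, so Q_enc = 0 and Gauss's law gives E·4πr² = 0 ⇒ E = 0.

E = 0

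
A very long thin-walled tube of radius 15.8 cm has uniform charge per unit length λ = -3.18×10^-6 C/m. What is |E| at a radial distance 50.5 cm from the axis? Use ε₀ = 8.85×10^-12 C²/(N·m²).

|E| ≈ 1.13×10^5 N/C

Coaxial Gaussian cylinder, radius r = 50.5 cm, length L (r > 15.8 cm).
The full line charge is enclosed: λ_enc = -3.18e-6 C/m.
By Gauss's law (flux through the curved wall only), E·2πrL = λ_enc L/ε₀.
E = |λ_enc|/(2πε₀r) = (3.18e-6)/(2π·8.85×10^-12·0.505) = 1.13×10^5 N/C.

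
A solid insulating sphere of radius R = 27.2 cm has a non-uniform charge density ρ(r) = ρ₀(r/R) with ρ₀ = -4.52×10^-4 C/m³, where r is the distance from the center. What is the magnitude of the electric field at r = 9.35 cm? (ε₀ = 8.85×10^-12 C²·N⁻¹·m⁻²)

4.10×10^5 N/C

Use a concentric Gaussian sphere at r = 9.35 cm (r < R).
Integrate the density: Q_enc = 4π ∫₀^r ρ₀(r'/R)^1 r'² dr' = 4πρ₀ r^4/(4·R) = -3.99×10^-7 C.
Gauss's law: E·4πr² = Q_enc/ε₀.
E = |Q_enc|/(4πε₀r²) = (3.99×10^-7)/(4π·8.85×10^-12·(0.0935)²) = 4.10e5 N/C.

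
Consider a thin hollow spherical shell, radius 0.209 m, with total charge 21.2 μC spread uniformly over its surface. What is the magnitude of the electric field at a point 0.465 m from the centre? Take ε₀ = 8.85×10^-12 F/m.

E ≈ 8.82×10^5 N/C

Symmetry ⇒ E = E(r) r̂. Gaussian sphere of radius r = 0.465 m (r > 0.209 m).
The entire shell is enclosed: Q_enc = 2.12e-5 C.
Gauss's law: E·4πr² = Q_enc/ε₀.
E = |Q_enc|/(4πε₀r²) = (2.12e-5)/(4π·8.85×10^-12·(0.465)²) = 8.82e5 N/C.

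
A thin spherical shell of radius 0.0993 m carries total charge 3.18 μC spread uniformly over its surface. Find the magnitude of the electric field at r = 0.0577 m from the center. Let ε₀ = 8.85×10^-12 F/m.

E = 0

Use a concentric Gaussian sphere at r = 0.0577 m (inside the shell, r < 0.0993 m).
All the charge is outside the Gaussian surface: Q_enc = 0, hence E = 0 everywhere inside the shell.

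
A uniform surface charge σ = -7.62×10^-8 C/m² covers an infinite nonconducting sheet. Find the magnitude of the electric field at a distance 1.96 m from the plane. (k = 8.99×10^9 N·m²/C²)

|E| ≈ 4.30×10^3 N/C

Choose a cylindrical pillbox piercing the sheet, end faces (area A) parallel to it.
Flux Φ = 2EA and Q_enc = σA, so 2EA = σA/ε₀ ⇒ E = |σ|/(2ε₀), independent of distance.
E = 2πk|σ| = 2π(8.99×10^9)(7.62×10^-8) = 4.30×10^3 N/C.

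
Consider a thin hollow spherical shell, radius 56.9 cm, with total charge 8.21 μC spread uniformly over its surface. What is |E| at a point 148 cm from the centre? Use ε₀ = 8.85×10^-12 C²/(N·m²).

3.37×10^4 N/C

Symmetry ⇒ E = E(r) r̂. Gaussian sphere of radius r = 148 cm (r > 56.9 cm).
The entire shell is enclosed: Q_enc = 8.21e-6 C.
Gauss's law: E·4πr² = Q_enc/ε₀.
E = |Q_enc|/(4πε₀r²) = (8.21e-6)/(4π·8.85×10^-12·(1.48)²) = 3.37e4 N/C.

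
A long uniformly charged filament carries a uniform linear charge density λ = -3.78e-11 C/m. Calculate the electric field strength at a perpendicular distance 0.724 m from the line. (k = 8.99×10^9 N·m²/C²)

E ≈ 0.939 N/C

Coaxial Gaussian cylinder, radius r = 0.724 m, length L.
Q_enc = λL, so λ_enc = -3.78×10^-11 C/m.
Since E is radial and uniform over the curved surface, Φ = E·2πrL = Q_enc/ε₀ = λ_enc L/ε₀.
E = 2k|λ_enc|/r = 2(8.99×10^9)(3.78×10^-11)/(0.724) = 0.939 N/C.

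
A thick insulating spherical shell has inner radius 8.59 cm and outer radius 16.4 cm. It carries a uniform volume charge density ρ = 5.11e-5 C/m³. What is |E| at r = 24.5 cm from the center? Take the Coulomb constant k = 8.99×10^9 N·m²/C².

Take a concentric spherical Gaussian surface of radius r = 24.5 cm (r > 16.4 cm, enclosing the whole shell).
Q_enc = ρ·(4π/3)(b³ − a³) = (5.11e-5)·(4π/3)·((0.164)³ − (0.0859)³) = 8.085×10^-7 C.
Since E is radial and uniform over the Gaussian sphere, Φ = E·4πr² = Q_enc/ε₀.
E = k|Q_enc|/r² = (8.99×10^9)(8.085e-7)/(0.245)² = 1.21×10^5 N/C.

|E| ≈ 1.21e5 N/C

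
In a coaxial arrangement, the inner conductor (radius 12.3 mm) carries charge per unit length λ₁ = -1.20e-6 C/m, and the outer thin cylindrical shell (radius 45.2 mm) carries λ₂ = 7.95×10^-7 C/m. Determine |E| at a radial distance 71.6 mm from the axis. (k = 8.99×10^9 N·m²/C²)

Coaxial Gaussian cylinder, radius r = 71.6 mm, length L (r > 45.2 mm, enclosing both).
λ_enc = λ₁ + λ₂ = (-1.20e-6) + (7.95×10^-7) = -4.05e-7 C/m.
Since E is radial and uniform over the curved surface, Φ = E·2πrL = Q_enc/ε₀ = λ_enc L/ε₀.
E = 2k|λ_enc|/r = 2(8.99×10^9)(4.05×10^-7)/(0.0716) = 1.02×10^5 N/C.

|E| ≈ 1.02e5 N/C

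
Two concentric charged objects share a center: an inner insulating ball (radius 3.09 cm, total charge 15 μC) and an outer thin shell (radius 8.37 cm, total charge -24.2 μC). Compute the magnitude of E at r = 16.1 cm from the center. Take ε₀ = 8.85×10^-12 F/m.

Symmetry ⇒ E = E(r) r̂. Gaussian sphere of radius r = 16.1 cm (r > 8.37 cm, enclosing both).
Q_enc = (15 μC) + (-24.2 μC) = -9.20×10^-6 C.
By Gauss's law, ∮E·dA = E·4πr² = Q_enc/ε₀.
E = |Q_enc|/(4πε₀r²) = (9.20×10^-6)/(4π·8.85×10^-12·(0.161)²) = 3.19×10^6 N/C.

E ≈ 3.19e6 V/m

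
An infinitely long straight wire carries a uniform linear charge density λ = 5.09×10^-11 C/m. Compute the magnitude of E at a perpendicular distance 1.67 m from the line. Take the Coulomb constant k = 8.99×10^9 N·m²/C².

E = 0.548 V/m

Coaxial Gaussian cylinder, radius r = 1.67 m, length L.
Q_enc = λL, so λ_enc = 5.09×10^-11 C/m.
By Gauss's law (flux through the curved wall only), E·2πrL = λ_enc L/ε₀.
E = 2k|λ_enc|/r = 2(8.99×10^9)(5.09×10^-11)/(1.67) = 0.548 N/C.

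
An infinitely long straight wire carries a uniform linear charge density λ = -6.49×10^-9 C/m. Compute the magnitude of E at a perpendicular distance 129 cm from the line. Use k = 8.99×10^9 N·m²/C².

Coaxial Gaussian cylinder, radius r = 129 cm, length L.
Q_enc = λL, so λ_enc = -6.49×10^-9 C/m.
Since E is radial and uniform over the curved surface, Φ = E·2πrL = Q_enc/ε₀ = λ_enc L/ε₀.
E = 2k|λ_enc|/r = 2(8.99×10^9)(6.49×10^-9)/(1.29) = 90.5 N/C.

|E| ≈ 90.5 V/m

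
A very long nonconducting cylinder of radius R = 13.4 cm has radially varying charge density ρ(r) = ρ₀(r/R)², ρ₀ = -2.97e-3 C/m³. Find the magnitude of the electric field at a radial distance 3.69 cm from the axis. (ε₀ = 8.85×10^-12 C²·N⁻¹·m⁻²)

|E| ≈ 2.35e5 V/m

By cylindrical symmetry E is radial; use a coaxial Gaussian cylinder of radius 3.69 cm and length L (r < R).
Integrating ρ over the cross-section to radius r: λ_enc = (2πρ₀/R²) ∫₀^r r'^3 dr' = 2πρ₀ r^4/(4·R²) = -4.817×10^-7 C/m.
Gauss's law: E·2πrL = λ_enc L/ε₀.
E = |λ_enc|/(2πε₀r) = (4.817e-7)/(2π·8.85×10^-12·0.0369) = 2.35×10^5 N/C.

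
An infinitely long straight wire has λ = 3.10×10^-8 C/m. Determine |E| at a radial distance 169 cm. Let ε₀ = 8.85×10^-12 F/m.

E ≈ 330 N/C

By cylindrical symmetry E is radial; use a coaxial Gaussian cylinder of radius 169 cm and length L.
Q_enc = λL, so λ_enc = 3.10×10^-8 C/m.
Since E is radial and uniform over the curved surface, Φ = E·2πrL = Q_enc/ε₀ = λ_enc L/ε₀.
E = |λ_enc|/(2πε₀r) = (3.10×10^-8)/(2π·8.85×10^-12·1.69) = 330 N/C.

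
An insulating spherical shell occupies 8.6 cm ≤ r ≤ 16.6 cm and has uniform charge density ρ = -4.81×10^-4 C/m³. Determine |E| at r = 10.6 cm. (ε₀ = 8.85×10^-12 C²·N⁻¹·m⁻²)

|E| = 8.95×10^5 V/m

By spherical symmetry E is radial; choose a Gaussian sphere of radius r = 10.6 cm (within the shell material, 8.6 cm < r < 16.6 cm).
Enclosed charge is the volume from a to r: Q_enc = (4π/3)ρ(r³ − a³) = -1.118e-6 C.
Gauss's law: E·4πr² = Q_enc/ε₀.
E = |Q_enc|/(4πε₀r²) = (1.118×10^-6)/(4π·8.85×10^-12·(0.106)²) = 8.95×10^5 N/C.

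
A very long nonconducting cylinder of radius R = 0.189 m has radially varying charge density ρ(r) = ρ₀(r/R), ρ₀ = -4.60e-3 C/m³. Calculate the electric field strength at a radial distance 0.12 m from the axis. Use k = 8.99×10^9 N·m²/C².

E = 1.32e7 N/C

Take a coaxial cylindrical Gaussian surface of radius r = 0.12 m and length L (r < R).
Integrating ρ over the cross-section to radius r: λ_enc = (2πρ₀/R) ∫₀^r r'^2 dr' = 2πρ₀ r^3/(3·R) = -8.808e-5 C/m.
Applying ∮E·dA = Q_enc/ε₀ with the end caps contributing no flux:
E = 2k|λ_enc|/r = 2(8.99×10^9)(8.808e-5)/(0.12) = 1.32e7 N/C.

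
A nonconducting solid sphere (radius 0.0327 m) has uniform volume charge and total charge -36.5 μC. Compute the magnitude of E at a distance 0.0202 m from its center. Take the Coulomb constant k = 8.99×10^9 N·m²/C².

Take a concentric spherical Gaussian surface of radius r = 0.0202 m (r < R).
For a uniform sphere the enclosed fraction is (r/R)³, so Q_enc = (-36.5 μC)(0.0202/0.0327)³ = -8.604×10^-6 C.
By Gauss's law, ∮E·dA = E·4πr² = Q_enc/ε₀.
E = k|Q_enc|/r² = (8.99×10^9)(8.604×10^-6)/(0.0202)² = 1.90×10^8 N/C.

1.90e8 V/m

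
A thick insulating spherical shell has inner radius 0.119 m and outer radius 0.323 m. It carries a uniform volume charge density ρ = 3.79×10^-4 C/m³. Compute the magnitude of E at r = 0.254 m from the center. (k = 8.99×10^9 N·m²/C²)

E ≈ 3.25×10^6 N/C

By spherical symmetry E is radial; choose a Gaussian sphere of radius r = 0.254 m (within the shell material, 0.119 m < r < 0.323 m).
Only the shell between 0.119 m and r is enclosed: Q_enc = ρ·(4π/3)(r³ − a³) = (3.79e-4)·(4π/3)·((0.254)³ − (0.119)³) = 2.334e-5 C.
Since E is radial and uniform over the Gaussian sphere, Φ = E·4πr² = Q_enc/ε₀.
E = k|Q_enc|/r² = (8.99×10^9)(2.334×10^-5)/(0.254)² = 3.25×10^6 N/C.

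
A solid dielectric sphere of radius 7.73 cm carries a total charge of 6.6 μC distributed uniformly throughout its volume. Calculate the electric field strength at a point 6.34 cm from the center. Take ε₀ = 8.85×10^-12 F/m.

Symmetry ⇒ E = E(r) r̂. Gaussian sphere of radius r = 6.34 cm (r < R).
For a uniform sphere the enclosed fraction is (r/R)³, so Q_enc = (6.6 μC)(0.0634/0.0773)³ = 3.641e-6 C.
By Gauss's law, ∮E·dA = E·4πr² = Q_enc/ε₀.
E = |Q_enc|/(4πε₀r²) = (3.641×10^-6)/(4π·8.85×10^-12·(0.0634)²) = 8.15e6 N/C.

|E| ≈ 8.15×10^6 N/C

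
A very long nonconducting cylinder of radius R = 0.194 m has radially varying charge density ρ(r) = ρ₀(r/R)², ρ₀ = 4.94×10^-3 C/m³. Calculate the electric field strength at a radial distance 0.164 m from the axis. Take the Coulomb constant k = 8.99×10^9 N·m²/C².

Coaxial Gaussian cylinder, radius r = 0.164 m, length L (r < R).
λ_enc = ∫₀^r ρ(r')·2πr' dr' = (2πρ₀/R²)·r^4/4 = 1.491×10^-4 C/m.
Gauss's law: E·2πrL = λ_enc L/ε₀.
E = 2k|λ_enc|/r = 2(8.99×10^9)(1.491e-4)/(0.164) = 1.64e7 N/C.

E ≈ 1.64e7 V/m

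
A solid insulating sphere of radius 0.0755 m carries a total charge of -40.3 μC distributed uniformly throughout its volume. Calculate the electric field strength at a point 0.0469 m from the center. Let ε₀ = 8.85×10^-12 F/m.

|E| = 3.95e7 N/C

By spherical symmetry E is radial; choose a Gaussian sphere of radius r = 0.0469 m (r < R).
Only the charge within r is enclosed: Q_enc = Q·(r/R)³ = (-40.3 μC)·(0.0469 m/0.0755 m)³ = -9.66e-6 C.
By Gauss's law, ∮E·dA = E·4πr² = Q_enc/ε₀.
E = |Q_enc|/(4πε₀r²) = (9.66×10^-6)/(4π·8.85×10^-12·(0.0469)²) = 3.95×10^7 N/C.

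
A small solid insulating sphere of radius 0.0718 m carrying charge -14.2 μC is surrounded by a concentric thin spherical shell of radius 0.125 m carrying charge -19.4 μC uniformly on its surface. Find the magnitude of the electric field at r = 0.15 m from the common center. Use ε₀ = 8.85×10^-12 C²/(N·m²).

Symmetry ⇒ E = E(r) r̂. Gaussian sphere of radius r = 0.15 m (r > 0.125 m, enclosing both).
Q_enc = (-14.2 μC) + (-19.4 μC) = -3.36e-5 C.
By Gauss's law, ∮E·dA = E·4πr² = Q_enc/ε₀.
E = |Q_enc|/(4πε₀r²) = (3.36×10^-5)/(4π·8.85×10^-12·(0.15)²) = 1.34×10^7 N/C.

|E| = 1.34e7 N/C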